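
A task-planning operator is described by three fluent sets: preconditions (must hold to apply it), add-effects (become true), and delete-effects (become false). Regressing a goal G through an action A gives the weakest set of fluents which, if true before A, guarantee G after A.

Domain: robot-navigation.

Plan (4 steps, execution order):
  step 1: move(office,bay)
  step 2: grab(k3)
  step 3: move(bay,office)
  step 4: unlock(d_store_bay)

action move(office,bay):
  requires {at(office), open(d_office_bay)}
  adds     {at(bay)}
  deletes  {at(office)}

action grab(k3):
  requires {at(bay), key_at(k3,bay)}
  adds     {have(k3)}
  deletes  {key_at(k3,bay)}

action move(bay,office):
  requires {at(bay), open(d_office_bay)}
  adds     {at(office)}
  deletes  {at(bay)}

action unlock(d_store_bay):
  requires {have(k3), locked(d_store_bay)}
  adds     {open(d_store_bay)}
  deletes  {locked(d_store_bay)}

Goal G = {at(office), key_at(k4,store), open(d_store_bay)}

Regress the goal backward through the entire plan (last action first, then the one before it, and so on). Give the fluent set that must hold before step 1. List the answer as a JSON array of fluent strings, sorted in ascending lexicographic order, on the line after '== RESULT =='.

Work backward from the goal:
  through step 4 (unlock(d_store_bay)): drop {open(d_store_bay)}, keep {at(office), key_at(k4,store)}, require {have(k3), locked(d_store_bay)}
    → {at(office), have(k3), key_at(k4,store), locked(d_store_bay)}
  through step 3 (move(bay,office)): drop {at(office)}, keep {have(k3), key_at(k4,store), locked(d_store_bay)}, require {at(bay), open(d_office_bay)}
    → {at(bay), have(k3), key_at(k4,store), locked(d_store_bay), open(d_office_bay)}
  through step 2 (grab(k3)): drop {have(k3)}, keep {at(bay), key_at(k4,store), locked(d_store_bay), open(d_office_bay)}, require {at(bay), key_at(k3,bay)}
    → {at(bay), key_at(k3,bay), key_at(k4,store), locked(d_store_bay), open(d_office_bay)}
  through step 1 (move(office,bay)): drop {at(bay)}, keep {key_at(k3,bay), key_at(k4,store), locked(d_store_bay), open(d_office_bay)}, require {at(office), open(d_office_bay)}
    → {at(office), key_at(k3,bay), key_at(k4,store), locked(d_store_bay), open(d_office_bay)}

== RESULT ==
["at(office)", "key_at(k3,bay)", "key_at(k4,store)", "locked(d_store_bay)", "open(d_office_bay)"]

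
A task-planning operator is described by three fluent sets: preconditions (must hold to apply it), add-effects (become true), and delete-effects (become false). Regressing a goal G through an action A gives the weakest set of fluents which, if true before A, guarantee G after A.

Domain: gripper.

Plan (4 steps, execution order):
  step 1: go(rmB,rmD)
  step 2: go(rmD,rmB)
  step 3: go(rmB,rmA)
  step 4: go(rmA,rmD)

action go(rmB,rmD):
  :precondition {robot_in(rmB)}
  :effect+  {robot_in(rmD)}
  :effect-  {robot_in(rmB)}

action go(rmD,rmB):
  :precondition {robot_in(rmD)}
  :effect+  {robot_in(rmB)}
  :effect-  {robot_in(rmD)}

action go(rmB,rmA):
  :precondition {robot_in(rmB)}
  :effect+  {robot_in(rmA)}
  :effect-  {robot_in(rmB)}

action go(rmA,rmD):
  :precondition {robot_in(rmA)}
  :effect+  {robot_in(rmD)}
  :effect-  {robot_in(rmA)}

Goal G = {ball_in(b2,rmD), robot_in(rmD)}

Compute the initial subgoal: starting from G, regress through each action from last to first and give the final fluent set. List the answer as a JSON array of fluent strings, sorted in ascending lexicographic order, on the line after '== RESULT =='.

Regress step by step:
  through step 4 (go(rmA,rmD)): drop {robot_in(rmD)}, keep {ball_in(b2,rmD)}, require {robot_in(rmA)}
    → {ball_in(b2,rmD), robot_in(rmA)}
  through step 3 (go(rmB,rmA)): drop {robot_in(rmA)}, keep {ball_in(b2,rmD)}, require {robot_in(rmB)}
    → {ball_in(b2,rmD), robot_in(rmB)}
  through step 2 (go(rmD,rmB)): drop {robot_in(rmB)}, keep {ball_in(b2,rmD)}, require {robot_in(rmD)}
    → {ball_in(b2,rmD), robot_in(rmD)}
  through step 1 (go(rmB,rmD)): drop {robot_in(rmD)}, keep {ball_in(b2,rmD)}, require {robot_in(rmB)}
    → {ball_in(b2,rmD), robot_in(rmB)}

== RESULT ==
["ball_in(b2,rmD)", "robot_in(rmB)"]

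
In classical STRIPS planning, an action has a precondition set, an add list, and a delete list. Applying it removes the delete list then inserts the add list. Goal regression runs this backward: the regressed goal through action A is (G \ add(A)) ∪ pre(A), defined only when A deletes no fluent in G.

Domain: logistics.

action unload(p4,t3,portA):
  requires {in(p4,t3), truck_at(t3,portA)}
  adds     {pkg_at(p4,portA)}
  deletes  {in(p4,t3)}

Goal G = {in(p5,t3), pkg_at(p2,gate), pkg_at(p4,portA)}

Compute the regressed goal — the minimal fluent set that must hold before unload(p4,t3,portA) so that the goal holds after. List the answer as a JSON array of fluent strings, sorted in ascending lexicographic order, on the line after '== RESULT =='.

Regress:
  G ∩ del = {}  (empty — regression defined)
  G \ add = {in(p5,t3), pkg_at(p2,gate), pkg_at(p4,portA)} \ {pkg_at(p4,portA)} = {in(p5,t3), pkg_at(p2,gate)}
  ∪ pre   = {in(p5,t3), pkg_at(p2,gate)} ∪ {in(p4,t3), truck_at(t3,portA)}
          = {in(p4,t3), in(p5,t3), pkg_at(p2,gate), truck_at(t3,portA)}

== RESULT ==
["in(p4,t3)", "in(p5,t3)", "pkg_at(p2,gate)", "truck_at(t3,portA)"]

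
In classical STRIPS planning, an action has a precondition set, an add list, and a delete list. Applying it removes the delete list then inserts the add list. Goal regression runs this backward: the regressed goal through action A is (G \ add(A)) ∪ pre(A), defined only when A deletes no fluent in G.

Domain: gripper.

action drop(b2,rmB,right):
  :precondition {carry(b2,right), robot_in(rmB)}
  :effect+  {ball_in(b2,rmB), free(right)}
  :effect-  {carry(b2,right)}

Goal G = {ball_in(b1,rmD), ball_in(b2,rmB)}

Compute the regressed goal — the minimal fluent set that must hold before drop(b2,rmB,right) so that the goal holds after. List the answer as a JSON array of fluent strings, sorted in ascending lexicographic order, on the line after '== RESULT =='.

Regress:
  G ∩ del = {}  (empty — regression defined)
  G \ add = {ball_in(b1,rmD), ball_in(b2,rmB)} \ {ball_in(b2,rmB), free(right)} = {ball_in(b1,rmD)}
  ∪ pre   = {ball_in(b1,rmD)} ∪ {carry(b2,right), robot_in(rmB)}
          = {ball_in(b1,rmD), carry(b2,right), robot_in(rmB)}

== RESULT ==
["ball_in(b1,rmD)", "carry(b2,right)", "robot_in(rmB)"]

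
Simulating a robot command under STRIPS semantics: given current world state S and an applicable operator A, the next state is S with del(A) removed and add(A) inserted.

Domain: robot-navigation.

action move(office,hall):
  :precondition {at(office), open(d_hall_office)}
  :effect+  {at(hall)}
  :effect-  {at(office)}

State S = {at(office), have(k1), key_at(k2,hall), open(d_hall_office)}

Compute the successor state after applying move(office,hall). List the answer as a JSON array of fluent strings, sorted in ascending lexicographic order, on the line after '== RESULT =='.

Compute (S \ del) ∪ add:
  pre ⊆ S: {at(office), open(d_hall_office)} ⊆ S  — applicable
  S \ del = {have(k1), key_at(k2,hall), open(d_hall_office)}
  ∪ add   = {at(hall), have(k1), key_at(k2,hall), open(d_hall_office)}

== RESULT ==
["at(hall)", "have(k1)", "key_at(k2,hall)", "open(d_hall_office)"]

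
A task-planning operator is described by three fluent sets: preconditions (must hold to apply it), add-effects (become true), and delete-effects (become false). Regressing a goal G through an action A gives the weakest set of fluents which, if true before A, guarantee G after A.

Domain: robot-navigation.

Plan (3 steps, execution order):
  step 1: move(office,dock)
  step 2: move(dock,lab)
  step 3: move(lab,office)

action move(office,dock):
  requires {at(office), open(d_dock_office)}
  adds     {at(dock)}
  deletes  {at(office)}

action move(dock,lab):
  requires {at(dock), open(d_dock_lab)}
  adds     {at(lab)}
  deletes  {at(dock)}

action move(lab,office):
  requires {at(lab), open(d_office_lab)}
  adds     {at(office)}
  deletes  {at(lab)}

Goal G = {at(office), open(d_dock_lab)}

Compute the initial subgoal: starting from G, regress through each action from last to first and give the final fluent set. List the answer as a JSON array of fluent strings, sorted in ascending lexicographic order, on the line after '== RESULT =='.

Work backward from the goal:
  through step 3 (move(lab,office)): drop {at(office)}, keep {open(d_dock_lab)}, require {at(lab), open(d_office_lab)}
    → {at(lab), open(d_dock_lab), open(d_office_lab)}
  through step 2 (move(dock,lab)): drop {at(lab)}, keep {open(d_dock_lab), open(d_office_lab)}, require {at(dock), open(d_dock_lab)}
    → {at(dock), open(d_dock_lab), open(d_office_lab)}
  through step 1 (move(office,dock)): drop {at(dock)}, keep {open(d_dock_lab), open(d_office_lab)}, require {at(office), open(d_dock_office)}
    → {at(office), open(d_dock_lab), open(d_dock_office), open(d_office_lab)}

== RESULT ==
["at(office)", "open(d_dock_lab)", "open(d_dock_office)", "open(d_office_lab)"]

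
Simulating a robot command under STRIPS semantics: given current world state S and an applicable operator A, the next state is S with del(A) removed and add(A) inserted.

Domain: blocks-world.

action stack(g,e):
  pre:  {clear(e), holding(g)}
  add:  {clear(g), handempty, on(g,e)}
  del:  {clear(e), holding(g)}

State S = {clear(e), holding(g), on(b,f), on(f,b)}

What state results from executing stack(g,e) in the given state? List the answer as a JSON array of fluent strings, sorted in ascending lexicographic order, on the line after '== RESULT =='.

Compute (S \ del) ∪ add:
  pre ⊆ S: {clear(e), holding(g)} ⊆ S  — applicable
  S \ del = {on(b,f), on(f,b)}
  ∪ add   = {clear(g), handempty, on(b,f), on(f,b), on(g,e)}

== RESULT ==
["clear(g)", "handempty", "on(b,f)", "on(f,b)", "on(g,e)"]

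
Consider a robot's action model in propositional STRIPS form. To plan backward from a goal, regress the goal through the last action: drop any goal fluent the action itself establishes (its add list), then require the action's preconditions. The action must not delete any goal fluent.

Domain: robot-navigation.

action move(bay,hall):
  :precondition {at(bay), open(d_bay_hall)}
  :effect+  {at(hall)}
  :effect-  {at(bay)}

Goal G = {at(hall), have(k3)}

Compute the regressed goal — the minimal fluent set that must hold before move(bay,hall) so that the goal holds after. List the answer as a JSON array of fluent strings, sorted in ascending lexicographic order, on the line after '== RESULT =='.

Compute (G \ add) ∪ pre:
  G ∩ del = {}  (empty — regression defined)
  G \ add = {at(hall), have(k3)} \ {at(hall)} = {have(k3)}
  ∪ pre   = {have(k3)} ∪ {at(bay), open(d_bay_hall)}
          = {at(bay), have(k3), open(d_bay_hall)}

== RESULT ==
["at(bay)", "have(k3)", "open(d_bay_hall)"]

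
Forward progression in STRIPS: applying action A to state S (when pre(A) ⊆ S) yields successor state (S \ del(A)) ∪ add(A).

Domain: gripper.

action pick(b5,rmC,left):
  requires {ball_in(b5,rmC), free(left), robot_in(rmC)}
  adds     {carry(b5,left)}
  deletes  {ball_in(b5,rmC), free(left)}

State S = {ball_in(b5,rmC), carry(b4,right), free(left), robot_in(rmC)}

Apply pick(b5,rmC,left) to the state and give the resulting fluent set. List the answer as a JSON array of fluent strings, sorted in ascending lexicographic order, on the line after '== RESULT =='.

Progress:
  pre ⊆ S: {ball_in(b5,rmC), free(left), robot_in(rmC)} ⊆ S  — applicable
  S \ del = {carry(b4,right), robot_in(rmC)}
  ∪ add   = {carry(b4,right), carry(b5,left), robot_in(rmC)}

== RESULT ==
["carry(b4,right)", "carry(b5,left)", "robot_in(rmC)"]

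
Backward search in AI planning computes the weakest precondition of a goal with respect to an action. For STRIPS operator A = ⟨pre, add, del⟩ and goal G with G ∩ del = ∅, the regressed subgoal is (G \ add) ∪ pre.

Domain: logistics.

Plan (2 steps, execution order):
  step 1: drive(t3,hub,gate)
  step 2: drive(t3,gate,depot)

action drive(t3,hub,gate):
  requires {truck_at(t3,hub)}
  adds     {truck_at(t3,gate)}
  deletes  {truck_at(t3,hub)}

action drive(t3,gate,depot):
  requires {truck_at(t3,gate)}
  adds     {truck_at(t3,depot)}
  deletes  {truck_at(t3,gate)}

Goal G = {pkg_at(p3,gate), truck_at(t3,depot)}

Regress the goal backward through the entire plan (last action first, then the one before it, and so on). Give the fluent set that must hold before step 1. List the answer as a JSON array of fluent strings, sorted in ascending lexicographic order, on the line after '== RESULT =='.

Regress step by step:
  through step 2 (drive(t3,gate,depot)): drop {truck_at(t3,depot)}, keep {pkg_at(p3,gate)}, require {truck_at(t3,gate)}
    → {pkg_at(p3,gate), truck_at(t3,gate)}
  through step 1 (drive(t3,hub,gate)): drop {truck_at(t3,gate)}, keep {pkg_at(p3,gate)}, require {truck_at(t3,hub)}
    → {pkg_at(p3,gate), truck_at(t3,hub)}

== RESULT ==
["pkg_at(p3,gate)", "truck_at(t3,hub)"]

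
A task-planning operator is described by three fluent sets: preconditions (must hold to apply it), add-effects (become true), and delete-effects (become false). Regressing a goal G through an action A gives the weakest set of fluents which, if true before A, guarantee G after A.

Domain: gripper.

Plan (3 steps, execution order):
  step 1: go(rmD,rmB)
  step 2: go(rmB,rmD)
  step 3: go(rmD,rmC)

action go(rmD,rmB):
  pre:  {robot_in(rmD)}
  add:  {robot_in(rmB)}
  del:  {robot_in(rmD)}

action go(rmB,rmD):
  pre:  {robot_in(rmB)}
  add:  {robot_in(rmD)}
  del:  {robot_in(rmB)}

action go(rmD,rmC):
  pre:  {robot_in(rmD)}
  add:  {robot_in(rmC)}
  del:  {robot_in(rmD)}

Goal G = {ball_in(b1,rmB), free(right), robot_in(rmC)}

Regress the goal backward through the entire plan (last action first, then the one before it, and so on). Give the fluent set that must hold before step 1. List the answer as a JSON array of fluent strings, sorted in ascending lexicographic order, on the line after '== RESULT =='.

Regress step by step:
  through step 3 (go(rmD,rmC)): drop {robot_in(rmC)}, keep {ball_in(b1,rmB), free(right)}, require {robot_in(rmD)}
    → {ball_in(b1,rmB), free(right), robot_in(rmD)}
  through step 2 (go(rmB,rmD)): drop {robot_in(rmD)}, keep {ball_in(b1,rmB), free(right)}, require {robot_in(rmB)}
    → {ball_in(b1,rmB), free(right), robot_in(rmB)}
  through step 1 (go(rmD,rmB)): drop {robot_in(rmB)}, keep {ball_in(b1,rmB), free(right)}, require {robot_in(rmD)}
    → {ball_in(b1,rmB), free(right), robot_in(rmD)}

== RESULT ==
["ball_in(b1,rmB)", "free(right)", "robot_in(rmD)"]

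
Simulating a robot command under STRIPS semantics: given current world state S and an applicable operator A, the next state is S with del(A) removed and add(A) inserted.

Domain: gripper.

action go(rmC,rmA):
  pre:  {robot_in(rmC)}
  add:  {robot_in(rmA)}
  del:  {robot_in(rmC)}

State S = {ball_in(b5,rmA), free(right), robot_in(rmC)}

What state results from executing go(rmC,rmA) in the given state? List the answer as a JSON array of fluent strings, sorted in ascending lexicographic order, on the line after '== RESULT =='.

Progress:
  pre ⊆ S: {robot_in(rmC)} ⊆ S  — applicable
  S \ del = {ball_in(b5,rmA), free(right)}
  ∪ add   = {ball_in(b5,rmA), free(right), robot_in(rmA)}

== RESULT ==
["ball_in(b5,rmA)", "free(right)", "robot_in(rmA)"]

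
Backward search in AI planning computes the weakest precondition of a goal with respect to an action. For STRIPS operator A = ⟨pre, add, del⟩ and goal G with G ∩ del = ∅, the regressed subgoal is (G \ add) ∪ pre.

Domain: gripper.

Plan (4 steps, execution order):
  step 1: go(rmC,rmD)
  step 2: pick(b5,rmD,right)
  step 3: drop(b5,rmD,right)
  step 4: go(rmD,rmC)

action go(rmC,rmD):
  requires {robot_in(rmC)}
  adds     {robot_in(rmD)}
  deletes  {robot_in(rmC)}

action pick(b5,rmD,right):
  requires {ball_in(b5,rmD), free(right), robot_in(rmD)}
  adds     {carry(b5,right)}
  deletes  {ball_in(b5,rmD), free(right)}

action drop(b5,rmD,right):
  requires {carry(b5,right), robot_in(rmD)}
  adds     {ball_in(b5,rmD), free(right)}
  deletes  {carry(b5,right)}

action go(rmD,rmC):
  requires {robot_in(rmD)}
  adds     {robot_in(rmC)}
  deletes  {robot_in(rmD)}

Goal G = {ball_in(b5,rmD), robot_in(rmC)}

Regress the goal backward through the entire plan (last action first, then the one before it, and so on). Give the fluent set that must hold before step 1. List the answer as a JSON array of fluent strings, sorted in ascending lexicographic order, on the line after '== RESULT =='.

Work backward from the goal:
  through step 4 (go(rmD,rmC)): drop {robot_in(rmC)}, keep {ball_in(b5,rmD)}, require {robot_in(rmD)}
    → {ball_in(b5,rmD), robot_in(rmD)}
  through step 3 (drop(b5,rmD,right)): drop {ball_in(b5,rmD)}, keep {robot_in(rmD)}, require {carry(b5,right), robot_in(rmD)}
    → {carry(b5,right), robot_in(rmD)}
  through step 2 (pick(b5,rmD,right)): drop {carry(b5,right)}, keep {robot_in(rmD)}, require {ball_in(b5,rmD), free(right), robot_in(rmD)}
    → {ball_in(b5,rmD), free(right), robot_in(rmD)}
  through step 1 (go(rmC,rmD)): drop {robot_in(rmD)}, keep {ball_in(b5,rmD), free(right)}, require {robot_in(rmC)}
    → {ball_in(b5,rmD), free(right), robot_in(rmC)}

== RESULT ==
["ball_in(b5,rmD)", "free(right)", "robot_in(rmC)"]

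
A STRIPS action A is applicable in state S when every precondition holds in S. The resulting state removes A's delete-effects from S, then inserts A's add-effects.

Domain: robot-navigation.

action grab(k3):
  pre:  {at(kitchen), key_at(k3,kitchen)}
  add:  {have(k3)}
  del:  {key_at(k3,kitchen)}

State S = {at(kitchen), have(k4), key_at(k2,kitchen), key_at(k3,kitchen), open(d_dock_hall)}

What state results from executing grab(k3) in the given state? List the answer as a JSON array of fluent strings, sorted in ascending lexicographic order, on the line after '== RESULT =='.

Progress:
  pre ⊆ S: {at(kitchen), key_at(k3,kitchen)} ⊆ S  — applicable
  S \ del = {at(kitchen), have(k4), key_at(k2,kitchen), open(d_dock_hall)}
  ∪ add   = {at(kitchen), have(k3), have(k4), key_at(k2,kitchen), open(d_dock_hall)}

== RESULT ==
["at(kitchen)", "have(k3)", "have(k4)", "key_at(k2,kitchen)", "open(d_dock_hall)"]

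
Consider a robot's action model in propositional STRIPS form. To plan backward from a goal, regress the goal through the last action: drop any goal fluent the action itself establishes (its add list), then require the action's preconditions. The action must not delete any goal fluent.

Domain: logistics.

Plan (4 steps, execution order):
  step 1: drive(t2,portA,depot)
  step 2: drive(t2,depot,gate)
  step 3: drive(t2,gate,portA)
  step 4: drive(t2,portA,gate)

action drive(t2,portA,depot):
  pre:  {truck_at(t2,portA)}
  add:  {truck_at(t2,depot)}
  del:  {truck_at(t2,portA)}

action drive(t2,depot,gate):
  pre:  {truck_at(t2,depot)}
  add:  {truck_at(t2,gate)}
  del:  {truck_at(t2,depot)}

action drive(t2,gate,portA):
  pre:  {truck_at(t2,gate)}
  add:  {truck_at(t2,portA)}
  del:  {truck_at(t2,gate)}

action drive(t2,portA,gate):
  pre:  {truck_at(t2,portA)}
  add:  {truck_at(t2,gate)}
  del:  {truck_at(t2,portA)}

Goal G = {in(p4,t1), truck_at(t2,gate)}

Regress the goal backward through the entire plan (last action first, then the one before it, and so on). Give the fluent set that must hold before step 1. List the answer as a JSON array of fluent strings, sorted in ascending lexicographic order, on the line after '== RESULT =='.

Work backward from the goal:
  through step 4 (drive(t2,portA,gate)): drop {truck_at(t2,gate)}, keep {in(p4,t1)}, require {truck_at(t2,portA)}
    → {in(p4,t1), truck_at(t2,portA)}
  through step 3 (drive(t2,gate,portA)): drop {truck_at(t2,portA)}, keep {in(p4,t1)}, require {truck_at(t2,gate)}
    → {in(p4,t1), truck_at(t2,gate)}
  through step 2 (drive(t2,depot,gate)): drop {truck_at(t2,gate)}, keep {in(p4,t1)}, require {truck_at(t2,depot)}
    → {in(p4,t1), truck_at(t2,depot)}
  through step 1 (drive(t2,portA,depot)): drop {truck_at(t2,depot)}, keep {in(p4,t1)}, require {truck_at(t2,portA)}
    → {in(p4,t1), truck_at(t2,portA)}

== RESULT ==
["in(p4,t1)", "truck_at(t2,portA)"]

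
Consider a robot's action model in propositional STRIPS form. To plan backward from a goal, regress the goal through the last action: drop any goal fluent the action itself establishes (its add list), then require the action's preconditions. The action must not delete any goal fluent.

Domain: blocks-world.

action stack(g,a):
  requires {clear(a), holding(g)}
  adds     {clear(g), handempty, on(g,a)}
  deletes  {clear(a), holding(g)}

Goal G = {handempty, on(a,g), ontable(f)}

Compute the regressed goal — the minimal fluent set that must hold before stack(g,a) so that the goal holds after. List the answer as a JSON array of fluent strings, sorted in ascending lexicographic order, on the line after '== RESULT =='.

Compute (G \ add) ∪ pre:
  G ∩ del = {}  (empty — regression defined)
  G \ add = {handempty, on(a,g), ontable(f)} \ {clear(g), handempty, on(g,a)} = {on(a,g), ontable(f)}
  ∪ pre   = {on(a,g), ontable(f)} ∪ {clear(a), holding(g)}
          = {clear(a), holding(g), on(a,g), ontable(f)}

== RESULT ==
["clear(a)", "holding(g)", "on(a,g)", "ontable(f)"]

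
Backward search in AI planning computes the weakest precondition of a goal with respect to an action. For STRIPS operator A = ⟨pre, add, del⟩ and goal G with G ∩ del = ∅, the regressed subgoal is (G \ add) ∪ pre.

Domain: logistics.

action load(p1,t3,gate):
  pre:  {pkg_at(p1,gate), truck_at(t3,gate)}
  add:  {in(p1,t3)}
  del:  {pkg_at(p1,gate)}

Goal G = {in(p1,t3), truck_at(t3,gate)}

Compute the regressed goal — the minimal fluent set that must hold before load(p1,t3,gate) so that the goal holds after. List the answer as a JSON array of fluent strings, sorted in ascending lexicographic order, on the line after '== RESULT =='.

Compute (G \ add) ∪ pre:
  G ∩ del = {}  (empty — regression defined)
  G \ add = {in(p1,t3), truck_at(t3,gate)} \ {in(p1,t3)} = {truck_at(t3,gate)}
  ∪ pre   = {truck_at(t3,gate)} ∪ {pkg_at(p1,gate), truck_at(t3,gate)}
          = {pkg_at(p1,gate), truck_at(t3,gate)}

== RESULT ==
["pkg_at(p1,gate)", "truck_at(t3,gate)"]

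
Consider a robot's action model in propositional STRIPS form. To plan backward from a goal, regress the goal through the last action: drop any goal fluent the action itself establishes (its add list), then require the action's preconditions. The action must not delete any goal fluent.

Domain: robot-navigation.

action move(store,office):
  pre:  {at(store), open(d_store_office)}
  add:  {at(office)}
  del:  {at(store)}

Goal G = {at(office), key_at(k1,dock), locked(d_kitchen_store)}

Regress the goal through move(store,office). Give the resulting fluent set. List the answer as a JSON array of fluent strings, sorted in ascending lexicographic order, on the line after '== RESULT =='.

Compute (G \ add) ∪ pre:
  G ∩ del = {}  (empty — regression defined)
  G \ add = {at(office), key_at(k1,dock), locked(d_kitchen_store)} \ {at(office)} = {key_at(k1,dock), locked(d_kitchen_store)}
  ∪ pre   = {key_at(k1,dock), locked(d_kitchen_store)} ∪ {at(store), open(d_store_office)}
          = {at(store), key_at(k1,dock), locked(d_kitchen_store), open(d_store_office)}

== RESULT ==
["at(store)", "key_at(k1,dock)", "locked(d_kitchen_store)", "open(d_store_office)"]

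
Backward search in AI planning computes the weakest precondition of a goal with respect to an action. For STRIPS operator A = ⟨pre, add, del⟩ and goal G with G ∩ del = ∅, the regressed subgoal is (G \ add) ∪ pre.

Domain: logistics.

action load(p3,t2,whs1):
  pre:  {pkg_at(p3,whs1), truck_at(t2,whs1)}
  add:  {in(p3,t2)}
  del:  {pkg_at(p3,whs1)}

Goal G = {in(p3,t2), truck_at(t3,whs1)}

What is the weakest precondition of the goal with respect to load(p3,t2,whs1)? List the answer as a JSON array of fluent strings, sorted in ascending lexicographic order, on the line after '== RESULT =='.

Compute (G \ add) ∪ pre:
  G ∩ del = {}  (empty — regression defined)
  G \ add = {in(p3,t2), truck_at(t3,whs1)} \ {in(p3,t2)} = {truck_at(t3,whs1)}
  ∪ pre   = {truck_at(t3,whs1)} ∪ {pkg_at(p3,whs1), truck_at(t2,whs1)}
          = {pkg_at(p3,whs1), truck_at(t2,whs1), truck_at(t3,whs1)}

== RESULT ==
["pkg_at(p3,whs1)", "truck_at(t2,whs1)", "truck_at(t3,whs1)"]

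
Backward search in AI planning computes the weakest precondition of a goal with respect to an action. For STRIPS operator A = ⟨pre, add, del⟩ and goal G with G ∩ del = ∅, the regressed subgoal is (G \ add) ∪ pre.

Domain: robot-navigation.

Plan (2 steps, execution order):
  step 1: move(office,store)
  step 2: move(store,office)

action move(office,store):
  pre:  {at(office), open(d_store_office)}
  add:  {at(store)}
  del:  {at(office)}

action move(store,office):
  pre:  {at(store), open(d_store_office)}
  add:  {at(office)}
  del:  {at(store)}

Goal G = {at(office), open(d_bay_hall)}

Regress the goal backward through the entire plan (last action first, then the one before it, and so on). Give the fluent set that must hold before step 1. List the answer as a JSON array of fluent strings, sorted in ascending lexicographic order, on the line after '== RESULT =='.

Work backward from the goal:
  through step 2 (move(store,office)): drop {at(office)}, keep {open(d_bay_hall)}, require {at(store), open(d_store_office)}
    → {at(store), open(d_bay_hall), open(d_store_office)}
  through step 1 (move(office,store)): drop {at(store)}, keep {open(d_bay_hall), open(d_store_office)}, require {at(office), open(d_store_office)}
    → {at(office), open(d_bay_hall), open(d_store_office)}

== RESULT ==
["at(office)", "open(d_bay_hall)", "open(d_store_office)"]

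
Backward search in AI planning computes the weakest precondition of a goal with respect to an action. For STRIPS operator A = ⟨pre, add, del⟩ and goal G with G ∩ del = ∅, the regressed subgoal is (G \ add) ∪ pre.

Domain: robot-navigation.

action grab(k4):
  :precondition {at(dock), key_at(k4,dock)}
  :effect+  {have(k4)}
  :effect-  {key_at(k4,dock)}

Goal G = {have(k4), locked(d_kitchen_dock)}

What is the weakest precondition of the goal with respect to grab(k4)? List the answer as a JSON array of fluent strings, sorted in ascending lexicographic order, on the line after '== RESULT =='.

Regress:
  G ∩ del = {}  (empty — regression defined)
  G \ add = {have(k4), locked(d_kitchen_dock)} \ {have(k4)} = {locked(d_kitchen_dock)}
  ∪ pre   = {locked(d_kitchen_dock)} ∪ {at(dock), key_at(k4,dock)}
          = {at(dock), key_at(k4,dock), locked(d_kitchen_dock)}

== RESULT ==
["at(dock)", "key_at(k4,dock)", "locked(d_kitchen_dock)"]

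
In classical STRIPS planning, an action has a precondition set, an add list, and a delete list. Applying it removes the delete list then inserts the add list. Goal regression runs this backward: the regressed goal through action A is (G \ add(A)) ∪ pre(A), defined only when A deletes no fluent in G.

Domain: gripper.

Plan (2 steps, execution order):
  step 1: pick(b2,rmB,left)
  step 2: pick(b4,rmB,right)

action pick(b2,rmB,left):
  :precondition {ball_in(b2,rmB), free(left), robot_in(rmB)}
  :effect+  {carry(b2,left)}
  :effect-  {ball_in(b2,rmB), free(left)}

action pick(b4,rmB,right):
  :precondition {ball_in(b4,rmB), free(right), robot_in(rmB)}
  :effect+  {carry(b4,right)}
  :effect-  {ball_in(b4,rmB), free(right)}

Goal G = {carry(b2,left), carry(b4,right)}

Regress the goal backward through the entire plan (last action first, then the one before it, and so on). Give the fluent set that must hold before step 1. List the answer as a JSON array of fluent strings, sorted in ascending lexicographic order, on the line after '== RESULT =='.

Work backward from the goal:
  through step 2 (pick(b4,rmB,right)): drop {carry(b4,right)}, keep {carry(b2,left)}, require {ball_in(b4,rmB), free(right), robot_in(rmB)}
    → {ball_in(b4,rmB), carry(b2,left), free(right), robot_in(rmB)}
  through step 1 (pick(b2,rmB,left)): drop {carry(b2,left)}, keep {ball_in(b4,rmB), free(right), robot_in(rmB)}, require {ball_in(b2,rmB), free(left), robot_in(rmB)}
    → {ball_in(b2,rmB), ball_in(b4,rmB), free(left), free(right), robot_in(rmB)}

== RESULT ==
["ball_in(b2,rmB)", "ball_in(b4,rmB)", "free(left)", "free(right)", "robot_in(rmB)"]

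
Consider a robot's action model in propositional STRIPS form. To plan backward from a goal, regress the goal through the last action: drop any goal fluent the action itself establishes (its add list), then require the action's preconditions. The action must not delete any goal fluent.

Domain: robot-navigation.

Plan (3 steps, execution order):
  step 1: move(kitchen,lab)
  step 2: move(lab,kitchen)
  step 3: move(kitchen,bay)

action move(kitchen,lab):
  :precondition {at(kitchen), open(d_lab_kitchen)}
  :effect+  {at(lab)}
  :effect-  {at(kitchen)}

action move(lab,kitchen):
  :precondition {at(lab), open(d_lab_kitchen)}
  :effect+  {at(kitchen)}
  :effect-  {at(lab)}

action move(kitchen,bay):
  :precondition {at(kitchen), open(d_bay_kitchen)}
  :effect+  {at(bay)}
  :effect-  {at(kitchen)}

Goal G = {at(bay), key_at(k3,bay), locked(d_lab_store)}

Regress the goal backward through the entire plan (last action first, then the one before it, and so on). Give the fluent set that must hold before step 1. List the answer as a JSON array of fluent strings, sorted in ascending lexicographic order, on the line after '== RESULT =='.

Work backward from the goal:
  through step 3 (move(kitchen,bay)): drop {at(bay)}, keep {key_at(k3,bay), locked(d_lab_store)}, require {at(kitchen), open(d_bay_kitchen)}
    → {at(kitchen), key_at(k3,bay), locked(d_lab_store), open(d_bay_kitchen)}
  through step 2 (move(lab,kitchen)): drop {at(kitchen)}, keep {key_at(k3,bay), locked(d_lab_store), open(d_bay_kitchen)}, require {at(lab), open(d_lab_kitchen)}
    → {at(lab), key_at(k3,bay), locked(d_lab_store), open(d_bay_kitchen), open(d_lab_kitchen)}
  through step 1 (move(kitchen,lab)): drop {at(lab)}, keep {key_at(k3,bay), locked(d_lab_store), open(d_bay_kitchen), open(d_lab_kitchen)}, require {at(kitchen), open(d_lab_kitchen)}
    → {at(kitchen), key_at(k3,bay), locked(d_lab_store), open(d_bay_kitchen), open(d_lab_kitchen)}

== RESULT ==
["at(kitchen)", "key_at(k3,bay)", "locked(d_lab_store)", "open(d_bay_kitchen)", "open(d_lab_kitchen)"]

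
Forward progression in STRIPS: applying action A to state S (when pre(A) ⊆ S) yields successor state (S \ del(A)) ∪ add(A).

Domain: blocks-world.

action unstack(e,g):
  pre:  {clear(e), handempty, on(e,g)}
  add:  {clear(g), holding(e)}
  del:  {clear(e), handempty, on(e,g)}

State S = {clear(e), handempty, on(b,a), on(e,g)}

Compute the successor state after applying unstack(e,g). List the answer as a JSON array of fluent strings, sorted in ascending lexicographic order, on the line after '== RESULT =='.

Progress:
  pre ⊆ S: {clear(e), handempty, on(e,g)} ⊆ S  — applicable
  S \ del = {on(b,a)}
  ∪ add   = {clear(g), holding(e), on(b,a)}

== RESULT ==
["clear(g)", "holding(e)", "on(b,a)"]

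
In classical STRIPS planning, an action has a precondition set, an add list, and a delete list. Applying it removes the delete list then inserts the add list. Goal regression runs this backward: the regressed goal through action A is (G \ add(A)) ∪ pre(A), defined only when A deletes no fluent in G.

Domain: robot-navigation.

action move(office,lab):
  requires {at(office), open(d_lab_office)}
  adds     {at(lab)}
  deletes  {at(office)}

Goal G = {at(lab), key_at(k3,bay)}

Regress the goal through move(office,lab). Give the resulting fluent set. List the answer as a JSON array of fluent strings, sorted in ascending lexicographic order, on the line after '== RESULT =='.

Regress:
  G ∩ del = {}  (empty — regression defined)
  G \ add = {at(lab), key_at(k3,bay)} \ {at(lab)} = {key_at(k3,bay)}
  ∪ pre   = {key_at(k3,bay)} ∪ {at(office), open(d_lab_office)}
          = {at(office), key_at(k3,bay), open(d_lab_office)}

== RESULT ==
["at(office)", "key_at(k3,bay)", "open(d_lab_office)"]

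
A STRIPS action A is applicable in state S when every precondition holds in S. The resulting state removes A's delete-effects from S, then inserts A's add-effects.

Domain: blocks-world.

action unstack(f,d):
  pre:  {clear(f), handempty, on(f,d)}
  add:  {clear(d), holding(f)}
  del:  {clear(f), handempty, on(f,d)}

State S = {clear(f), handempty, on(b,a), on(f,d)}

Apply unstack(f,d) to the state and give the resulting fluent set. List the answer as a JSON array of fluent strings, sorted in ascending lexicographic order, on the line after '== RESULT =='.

Compute (S \ del) ∪ add:
  pre ⊆ S: {clear(f), handempty, on(f,d)} ⊆ S  — applicable
  S \ del = {on(b,a)}
  ∪ add   = {clear(d), holding(f), on(b,a)}

== RESULT ==
["clear(d)", "holding(f)", "on(b,a)"]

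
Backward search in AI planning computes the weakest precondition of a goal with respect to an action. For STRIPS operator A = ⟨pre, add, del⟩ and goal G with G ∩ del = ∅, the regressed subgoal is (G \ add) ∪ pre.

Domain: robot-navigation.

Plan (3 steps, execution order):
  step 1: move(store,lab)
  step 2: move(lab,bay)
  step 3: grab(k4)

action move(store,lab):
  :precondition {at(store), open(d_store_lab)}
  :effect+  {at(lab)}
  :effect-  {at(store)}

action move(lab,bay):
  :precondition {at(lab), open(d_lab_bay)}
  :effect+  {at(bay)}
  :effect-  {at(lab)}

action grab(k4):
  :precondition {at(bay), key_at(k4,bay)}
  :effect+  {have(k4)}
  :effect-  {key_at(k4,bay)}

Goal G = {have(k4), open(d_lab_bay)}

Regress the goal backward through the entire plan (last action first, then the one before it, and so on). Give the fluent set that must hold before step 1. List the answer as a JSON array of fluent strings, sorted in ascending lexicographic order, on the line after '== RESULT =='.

Regress step by step:
  through step 3 (grab(k4)): drop {have(k4)}, keep {open(d_lab_bay)}, require {at(bay), key_at(k4,bay)}
    → {at(bay), key_at(k4,bay), open(d_lab_bay)}
  through step 2 (move(lab,bay)): drop {at(bay)}, keep {key_at(k4,bay), open(d_lab_bay)}, require {at(lab), open(d_lab_bay)}
    → {at(lab), key_at(k4,bay), open(d_lab_bay)}
  through step 1 (move(store,lab)): drop {at(lab)}, keep {key_at(k4,bay), open(d_lab_bay)}, require {at(store), open(d_store_lab)}
    → {at(store), key_at(k4,bay), open(d_lab_bay), open(d_store_lab)}

== RESULT ==
["at(store)", "key_at(k4,bay)", "open(d_lab_bay)", "open(d_store_lab)"]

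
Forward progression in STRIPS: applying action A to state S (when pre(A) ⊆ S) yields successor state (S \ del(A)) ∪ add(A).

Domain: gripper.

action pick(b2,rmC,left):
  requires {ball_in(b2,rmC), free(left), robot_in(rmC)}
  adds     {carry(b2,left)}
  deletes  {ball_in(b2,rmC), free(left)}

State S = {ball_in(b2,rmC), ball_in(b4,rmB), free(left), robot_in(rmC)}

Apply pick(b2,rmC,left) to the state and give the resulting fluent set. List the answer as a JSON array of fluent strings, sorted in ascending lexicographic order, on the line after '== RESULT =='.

Compute (S \ del) ∪ add:
  pre ⊆ S: {ball_in(b2,rmC), free(left), robot_in(rmC)} ⊆ S  — applicable
  S \ del = {ball_in(b4,rmB), robot_in(rmC)}
  ∪ add   = {ball_in(b4,rmB), carry(b2,left), robot_in(rmC)}

== RESULT ==
["ball_in(b4,rmB)", "carry(b2,left)", "robot_in(rmC)"]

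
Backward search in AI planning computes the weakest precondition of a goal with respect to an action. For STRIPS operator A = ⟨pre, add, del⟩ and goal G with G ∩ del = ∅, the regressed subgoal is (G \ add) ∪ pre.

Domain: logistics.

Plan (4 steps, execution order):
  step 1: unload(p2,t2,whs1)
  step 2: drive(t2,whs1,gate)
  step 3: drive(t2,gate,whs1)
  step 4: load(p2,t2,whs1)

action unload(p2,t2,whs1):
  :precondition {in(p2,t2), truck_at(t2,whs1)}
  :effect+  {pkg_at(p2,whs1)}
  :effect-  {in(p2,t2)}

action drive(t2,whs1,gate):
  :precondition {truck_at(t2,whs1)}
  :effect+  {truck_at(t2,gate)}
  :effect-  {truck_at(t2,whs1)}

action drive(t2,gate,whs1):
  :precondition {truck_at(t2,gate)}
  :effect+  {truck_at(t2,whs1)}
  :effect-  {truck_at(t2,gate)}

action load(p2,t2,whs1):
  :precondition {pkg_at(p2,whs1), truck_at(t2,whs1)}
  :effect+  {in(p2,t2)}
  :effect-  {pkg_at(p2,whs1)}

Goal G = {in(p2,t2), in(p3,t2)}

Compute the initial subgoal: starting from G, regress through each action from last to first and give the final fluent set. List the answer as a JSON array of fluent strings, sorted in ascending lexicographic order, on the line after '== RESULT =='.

Work backward from the goal:
  through step 4 (load(p2,t2,whs1)): drop {in(p2,t2)}, keep {in(p3,t2)}, require {pkg_at(p2,whs1), truck_at(t2,whs1)}
    → {in(p3,t2), pkg_at(p2,whs1), truck_at(t2,whs1)}
  through step 3 (drive(t2,gate,whs1)): drop {truck_at(t2,whs1)}, keep {in(p3,t2), pkg_at(p2,whs1)}, require {truck_at(t2,gate)}
    → {in(p3,t2), pkg_at(p2,whs1), truck_at(t2,gate)}
  through step 2 (drive(t2,whs1,gate)): drop {truck_at(t2,gate)}, keep {in(p3,t2), pkg_at(p2,whs1)}, require {truck_at(t2,whs1)}
    → {in(p3,t2), pkg_at(p2,whs1), truck_at(t2,whs1)}
  through step 1 (unload(p2,t2,whs1)): drop {pkg_at(p2,whs1)}, keep {in(p3,t2), truck_at(t2,whs1)}, require {in(p2,t2), truck_at(t2,whs1)}
    → {in(p2,t2), in(p3,t2), truck_at(t2,whs1)}

== RESULT ==
["in(p2,t2)", "in(p3,t2)", "truck_at(t2,whs1)"]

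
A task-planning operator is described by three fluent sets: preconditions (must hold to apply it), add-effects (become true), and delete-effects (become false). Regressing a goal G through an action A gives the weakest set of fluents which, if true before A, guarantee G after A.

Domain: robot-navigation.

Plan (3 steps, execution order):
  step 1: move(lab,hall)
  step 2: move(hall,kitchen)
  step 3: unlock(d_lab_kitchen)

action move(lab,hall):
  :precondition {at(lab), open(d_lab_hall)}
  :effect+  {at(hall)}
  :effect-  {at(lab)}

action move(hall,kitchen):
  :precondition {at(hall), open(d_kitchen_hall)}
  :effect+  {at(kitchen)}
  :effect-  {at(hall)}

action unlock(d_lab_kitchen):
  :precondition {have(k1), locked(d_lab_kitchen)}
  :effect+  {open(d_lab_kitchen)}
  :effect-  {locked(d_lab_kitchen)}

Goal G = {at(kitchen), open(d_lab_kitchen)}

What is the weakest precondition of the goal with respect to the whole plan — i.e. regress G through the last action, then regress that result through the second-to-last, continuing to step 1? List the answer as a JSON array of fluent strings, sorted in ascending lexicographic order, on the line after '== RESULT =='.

Regress step by step:
  through step 3 (unlock(d_lab_kitchen)): drop {open(d_lab_kitchen)}, keep {at(kitchen)}, require {have(k1), locked(d_lab_kitchen)}
    → {at(kitchen), have(k1), locked(d_lab_kitchen)}
  through step 2 (move(hall,kitchen)): drop {at(kitchen)}, keep {have(k1), locked(d_lab_kitchen)}, require {at(hall), open(d_kitchen_hall)}
    → {at(hall), have(k1), locked(d_lab_kitchen), open(d_kitchen_hall)}
  through step 1 (move(lab,hall)): drop {at(hall)}, keep {have(k1), locked(d_lab_kitchen), open(d_kitchen_hall)}, require {at(lab), open(d_lab_hall)}
    → {at(lab), have(k1), locked(d_lab_kitchen), open(d_kitchen_hall), open(d_lab_hall)}

== RESULT ==
["at(lab)", "have(k1)", "locked(d_lab_kitchen)", "open(d_kitchen_hall)", "open(d_lab_hall)"]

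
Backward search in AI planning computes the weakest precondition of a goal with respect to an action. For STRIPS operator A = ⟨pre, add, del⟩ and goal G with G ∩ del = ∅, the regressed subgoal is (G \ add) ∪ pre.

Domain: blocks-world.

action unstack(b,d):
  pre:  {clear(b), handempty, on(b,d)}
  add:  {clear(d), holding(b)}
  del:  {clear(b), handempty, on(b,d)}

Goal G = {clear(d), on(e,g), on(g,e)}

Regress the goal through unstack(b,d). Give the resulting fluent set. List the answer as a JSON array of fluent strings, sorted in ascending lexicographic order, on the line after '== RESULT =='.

Regress:
  G ∩ del = {}  (empty — regression defined)
  G \ add = {clear(d), on(e,g), on(g,e)} \ {clear(d), holding(b)} = {on(e,g), on(g,e)}
  ∪ pre   = {on(e,g), on(g,e)} ∪ {clear(b), handempty, on(b,d)}
          = {clear(b), handempty, on(b,d), on(e,g), on(g,e)}

== RESULT ==
["clear(b)", "handempty", "on(b,d)", "on(e,g)", "on(g,e)"]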